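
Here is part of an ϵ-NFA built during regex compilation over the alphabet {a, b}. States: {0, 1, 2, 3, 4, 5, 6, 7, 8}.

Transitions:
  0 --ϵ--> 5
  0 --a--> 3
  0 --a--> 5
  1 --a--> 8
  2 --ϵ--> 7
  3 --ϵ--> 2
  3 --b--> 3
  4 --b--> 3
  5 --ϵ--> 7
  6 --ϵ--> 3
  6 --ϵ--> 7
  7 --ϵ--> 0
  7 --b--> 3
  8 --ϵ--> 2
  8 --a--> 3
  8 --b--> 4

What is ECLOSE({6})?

{0, 2, 3, 5, 6, 7}

Start with {6}.
From 6 via ϵ: add 3, 7.
From 3 via ϵ: add 2.
From 7 via ϵ: add 0.
From 0 via ϵ: add 5.
No new states can be added; the closed set is {0, 2, 3, 5, 6, 7}.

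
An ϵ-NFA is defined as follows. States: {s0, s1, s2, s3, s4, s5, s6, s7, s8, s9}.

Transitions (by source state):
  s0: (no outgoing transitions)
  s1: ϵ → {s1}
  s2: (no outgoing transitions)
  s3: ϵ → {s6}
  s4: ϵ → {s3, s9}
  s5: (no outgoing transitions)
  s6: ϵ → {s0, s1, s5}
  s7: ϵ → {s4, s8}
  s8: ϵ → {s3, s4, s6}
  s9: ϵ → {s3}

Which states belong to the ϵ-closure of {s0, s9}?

{s0, s1, s3, s5, s6, s9}

Start with {s0, s9}.
From s9 via ϵ: add s3.
From s3 via ϵ: add s6.
From s6 via ϵ: add s1, s5.
No new states can be added; the closed set is {s0, s1, s3, s5, s6, s9}.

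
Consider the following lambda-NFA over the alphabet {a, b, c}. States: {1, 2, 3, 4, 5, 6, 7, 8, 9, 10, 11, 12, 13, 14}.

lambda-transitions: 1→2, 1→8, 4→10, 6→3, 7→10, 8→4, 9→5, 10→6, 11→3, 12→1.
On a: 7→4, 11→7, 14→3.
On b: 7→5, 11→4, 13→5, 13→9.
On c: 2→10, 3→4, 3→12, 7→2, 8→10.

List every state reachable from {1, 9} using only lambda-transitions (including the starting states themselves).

{1, 2, 3, 4, 5, 6, 8, 9, 10}

Start with {1, 9}.
From 1 via lambda: add 2, 8.
From 9 via lambda: add 5.
From 8 via lambda: add 4.
From 4 via lambda: add 10.
From 10 via lambda: add 6.
From 6 via lambda: add 3.
No new states can be added; the closed set is {1, 2, 3, 4, 5, 6, 8, 9, 10}.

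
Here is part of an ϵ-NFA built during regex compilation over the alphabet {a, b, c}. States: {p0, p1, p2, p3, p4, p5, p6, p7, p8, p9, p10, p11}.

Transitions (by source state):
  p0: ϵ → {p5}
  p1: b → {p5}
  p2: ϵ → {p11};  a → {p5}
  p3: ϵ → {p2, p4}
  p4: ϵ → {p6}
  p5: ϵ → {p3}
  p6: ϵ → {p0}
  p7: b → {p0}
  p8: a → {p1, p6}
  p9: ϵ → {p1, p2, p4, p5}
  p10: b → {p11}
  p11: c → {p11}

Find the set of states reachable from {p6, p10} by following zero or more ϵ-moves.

Start with {p6, p10}.
From p6 via ϵ: add p0.
From p0 via ϵ: add p5.
From p5 via ϵ: add p3.
From p3 via ϵ: add p2, p4.
From p2 via ϵ: add p11.
No new states can be added; the closed set is {p0, p2, p3, p4, p5, p6, p10, p11}.

{p0, p2, p3, p4, p5, p6, p10, p11}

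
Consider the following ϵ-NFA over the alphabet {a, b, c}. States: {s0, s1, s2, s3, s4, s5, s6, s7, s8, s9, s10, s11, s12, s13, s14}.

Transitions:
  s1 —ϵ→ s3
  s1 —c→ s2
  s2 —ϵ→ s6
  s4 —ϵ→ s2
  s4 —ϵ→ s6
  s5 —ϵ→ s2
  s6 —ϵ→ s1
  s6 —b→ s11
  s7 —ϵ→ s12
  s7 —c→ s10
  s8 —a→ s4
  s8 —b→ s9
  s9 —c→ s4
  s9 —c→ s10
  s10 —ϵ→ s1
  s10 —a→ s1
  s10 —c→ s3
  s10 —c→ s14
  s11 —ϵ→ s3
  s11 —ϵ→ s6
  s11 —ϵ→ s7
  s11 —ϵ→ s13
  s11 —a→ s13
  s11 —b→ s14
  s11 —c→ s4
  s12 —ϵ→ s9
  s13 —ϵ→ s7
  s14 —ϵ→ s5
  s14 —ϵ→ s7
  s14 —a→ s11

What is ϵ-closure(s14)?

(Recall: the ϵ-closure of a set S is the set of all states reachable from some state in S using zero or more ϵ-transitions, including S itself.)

{s1, s2, s3, s5, s6, s7, s9, s12, s14}

Start with {s14}.
From s14 via ϵ: add s5, s7.
From s5 via ϵ: add s2.
From s7 via ϵ: add s12.
From s2 via ϵ: add s6.
From s12 via ϵ: add s9.
From s6 via ϵ: add s1.
From s1 via ϵ: add s3.
No new states can be added; the closed set is {s1, s2, s3, s5, s6, s7, s9, s12, s14}.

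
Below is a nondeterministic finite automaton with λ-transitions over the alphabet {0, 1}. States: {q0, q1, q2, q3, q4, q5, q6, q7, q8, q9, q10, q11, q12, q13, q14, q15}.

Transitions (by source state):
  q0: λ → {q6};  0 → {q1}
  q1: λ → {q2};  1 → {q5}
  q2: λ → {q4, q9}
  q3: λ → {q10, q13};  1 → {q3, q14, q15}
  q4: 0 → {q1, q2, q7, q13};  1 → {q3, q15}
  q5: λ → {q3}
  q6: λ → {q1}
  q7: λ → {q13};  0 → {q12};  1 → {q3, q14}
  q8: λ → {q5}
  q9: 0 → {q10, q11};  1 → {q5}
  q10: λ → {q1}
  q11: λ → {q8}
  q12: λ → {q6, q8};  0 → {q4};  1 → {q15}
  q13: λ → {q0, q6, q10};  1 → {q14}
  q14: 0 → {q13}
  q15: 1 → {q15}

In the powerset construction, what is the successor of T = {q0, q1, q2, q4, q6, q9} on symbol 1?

q1 on 1 → {q5}.
q4 on 1 → {q3, q15}.
q9 on 1 → {q5}.
No 1-transition from q0, q2, q6.
Union after reading 1: {q3, q5, q15}.
Now take the λ-closure:
From q3 via λ: add q10, q13.
From q10 via λ: add q1.
From q13 via λ: add q0, q6.
From q1 via λ: add q2.
From q2 via λ: add q4, q9.
No new states can be added; the closed set is {q0, q1, q2, q3, q4, q5, q6, q9, q10, q13, q15}.

{q0, q1, q2, q3, q4, q5, q6, q9, q10, q13, q15}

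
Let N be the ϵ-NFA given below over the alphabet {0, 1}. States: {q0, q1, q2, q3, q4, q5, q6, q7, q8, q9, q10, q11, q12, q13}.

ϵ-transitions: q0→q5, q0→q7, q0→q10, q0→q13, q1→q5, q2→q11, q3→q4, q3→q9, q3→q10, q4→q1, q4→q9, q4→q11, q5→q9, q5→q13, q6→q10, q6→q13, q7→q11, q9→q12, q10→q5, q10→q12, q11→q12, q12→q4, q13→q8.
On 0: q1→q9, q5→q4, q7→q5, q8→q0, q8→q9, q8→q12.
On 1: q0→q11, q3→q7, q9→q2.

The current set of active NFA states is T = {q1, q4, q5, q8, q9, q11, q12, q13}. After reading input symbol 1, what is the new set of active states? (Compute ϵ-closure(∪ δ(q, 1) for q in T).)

q9 on 1 → {q2}.
No 1-transition from q1, q4, q5, q8, q11, q12, q13.
Union after reading 1: {q2}.
Now take the ϵ-closure:
From q2 via ϵ: add q11.
From q11 via ϵ: add q12.
From q12 via ϵ: add q4.
From q4 via ϵ: add q1, q9.
From q1 via ϵ: add q5.
From q5 via ϵ: add q13.
From q13 via ϵ: add q8.
No new states can be added; the closed set is {q1, q2, q4, q5, q8, q9, q11, q12, q13}.

{q1, q2, q4, q5, q8, q9, q11, q12, q13}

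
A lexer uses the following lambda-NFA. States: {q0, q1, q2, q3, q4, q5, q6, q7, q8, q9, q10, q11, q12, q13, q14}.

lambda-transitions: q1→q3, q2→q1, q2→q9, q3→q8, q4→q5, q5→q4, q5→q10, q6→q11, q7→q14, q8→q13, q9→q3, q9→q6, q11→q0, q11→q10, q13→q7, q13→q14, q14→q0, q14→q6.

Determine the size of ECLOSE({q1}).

Start with {q1}.
From q1 via lambda: add q3.
From q3 via lambda: add q8.
From q8 via lambda: add q13.
From q13 via lambda: add q7, q14.
From q14 via lambda: add q0, q6.
From q6 via lambda: add q11.
From q11 via lambda: add q10.
lambda-closure = {q0, q1, q3, q6, q7, q8, q10, q11, q13, q14}, which has 10 states.

10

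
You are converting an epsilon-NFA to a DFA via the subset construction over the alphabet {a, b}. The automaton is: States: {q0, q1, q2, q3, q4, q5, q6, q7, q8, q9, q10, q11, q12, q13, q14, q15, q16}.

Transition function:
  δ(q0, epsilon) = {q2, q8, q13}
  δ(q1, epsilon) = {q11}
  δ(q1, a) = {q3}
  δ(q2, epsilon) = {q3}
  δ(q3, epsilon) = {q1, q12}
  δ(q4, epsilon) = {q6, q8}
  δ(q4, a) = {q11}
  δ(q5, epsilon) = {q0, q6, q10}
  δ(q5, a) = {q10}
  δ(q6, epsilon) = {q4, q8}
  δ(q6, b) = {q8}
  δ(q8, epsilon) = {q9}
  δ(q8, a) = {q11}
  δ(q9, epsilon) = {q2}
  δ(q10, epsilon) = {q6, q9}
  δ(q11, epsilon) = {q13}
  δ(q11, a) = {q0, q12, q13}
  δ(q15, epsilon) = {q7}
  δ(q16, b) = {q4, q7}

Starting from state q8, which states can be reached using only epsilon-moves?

Start with {q8}.
From q8 via epsilon: add q9.
From q9 via epsilon: add q2.
From q2 via epsilon: add q3.
From q3 via epsilon: add q1, q12.
From q1 via epsilon: add q11.
From q11 via epsilon: add q13.
No new states can be added; the closed set is {q1, q2, q3, q8, q9, q11, q12, q13}.

{q1, q2, q3, q8, q9, q11, q12, q13}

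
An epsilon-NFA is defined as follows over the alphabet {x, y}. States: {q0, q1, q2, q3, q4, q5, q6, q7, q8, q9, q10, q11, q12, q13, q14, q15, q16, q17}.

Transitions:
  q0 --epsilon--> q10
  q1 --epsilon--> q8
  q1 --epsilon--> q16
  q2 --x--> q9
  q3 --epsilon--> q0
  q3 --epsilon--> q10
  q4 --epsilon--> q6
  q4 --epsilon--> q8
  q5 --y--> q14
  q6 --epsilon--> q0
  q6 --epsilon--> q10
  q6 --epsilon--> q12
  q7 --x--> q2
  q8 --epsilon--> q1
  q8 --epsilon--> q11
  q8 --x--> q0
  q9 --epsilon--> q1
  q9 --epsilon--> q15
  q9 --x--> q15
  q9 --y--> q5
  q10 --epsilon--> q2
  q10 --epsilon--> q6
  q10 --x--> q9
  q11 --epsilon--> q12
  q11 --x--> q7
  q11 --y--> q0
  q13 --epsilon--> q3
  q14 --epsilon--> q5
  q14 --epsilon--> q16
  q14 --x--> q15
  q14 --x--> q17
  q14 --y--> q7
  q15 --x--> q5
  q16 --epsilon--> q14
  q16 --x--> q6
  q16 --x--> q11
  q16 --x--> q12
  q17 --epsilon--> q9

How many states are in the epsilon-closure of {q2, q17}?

11

Start with {q2, q17}.
From q17 via epsilon: add q9.
From q9 via epsilon: add q1, q15.
From q1 via epsilon: add q8, q16.
From q8 via epsilon: add q11.
From q16 via epsilon: add q14.
From q11 via epsilon: add q12.
From q14 via epsilon: add q5.
epsilon-closure = {q1, q2, q5, q8, q9, q11, q12, q14, q15, q16, q17}, which has 11 states.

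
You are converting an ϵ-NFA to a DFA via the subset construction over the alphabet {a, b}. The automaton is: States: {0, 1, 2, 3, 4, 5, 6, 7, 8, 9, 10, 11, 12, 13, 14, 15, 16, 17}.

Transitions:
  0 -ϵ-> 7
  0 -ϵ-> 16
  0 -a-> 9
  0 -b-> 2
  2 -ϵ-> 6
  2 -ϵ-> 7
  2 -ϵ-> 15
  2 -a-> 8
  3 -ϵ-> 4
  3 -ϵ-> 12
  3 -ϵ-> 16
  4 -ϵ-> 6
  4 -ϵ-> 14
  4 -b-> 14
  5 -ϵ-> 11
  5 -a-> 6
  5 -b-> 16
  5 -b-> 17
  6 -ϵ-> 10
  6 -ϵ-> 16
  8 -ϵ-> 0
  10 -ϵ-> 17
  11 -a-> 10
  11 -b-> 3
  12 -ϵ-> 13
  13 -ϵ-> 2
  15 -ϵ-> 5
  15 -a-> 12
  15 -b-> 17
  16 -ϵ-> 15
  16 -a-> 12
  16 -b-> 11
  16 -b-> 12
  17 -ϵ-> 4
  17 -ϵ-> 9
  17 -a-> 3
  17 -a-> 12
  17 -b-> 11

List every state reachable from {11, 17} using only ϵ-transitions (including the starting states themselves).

Start with {11, 17}.
From 17 via ϵ: add 4, 9.
From 4 via ϵ: add 6, 14.
From 6 via ϵ: add 10, 16.
From 16 via ϵ: add 15.
From 15 via ϵ: add 5.
No new states can be added; the closed set is {4, 5, 6, 9, 10, 11, 14, 15, 16, 17}.

{4, 5, 6, 9, 10, 11, 14, 15, 16, 17}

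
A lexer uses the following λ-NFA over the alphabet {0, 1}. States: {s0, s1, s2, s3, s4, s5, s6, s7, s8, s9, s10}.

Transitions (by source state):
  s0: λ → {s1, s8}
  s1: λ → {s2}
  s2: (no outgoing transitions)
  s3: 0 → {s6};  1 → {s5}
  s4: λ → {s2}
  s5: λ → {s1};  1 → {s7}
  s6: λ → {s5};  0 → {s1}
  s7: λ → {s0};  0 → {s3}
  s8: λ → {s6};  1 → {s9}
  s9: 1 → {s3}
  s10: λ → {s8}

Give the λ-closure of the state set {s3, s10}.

{s1, s2, s3, s5, s6, s8, s10}

Start with {s3, s10}.
From s10 via λ: add s8.
From s8 via λ: add s6.
From s6 via λ: add s5.
From s5 via λ: add s1.
From s1 via λ: add s2.
No new states can be added; the closed set is {s1, s2, s3, s5, s6, s8, s10}.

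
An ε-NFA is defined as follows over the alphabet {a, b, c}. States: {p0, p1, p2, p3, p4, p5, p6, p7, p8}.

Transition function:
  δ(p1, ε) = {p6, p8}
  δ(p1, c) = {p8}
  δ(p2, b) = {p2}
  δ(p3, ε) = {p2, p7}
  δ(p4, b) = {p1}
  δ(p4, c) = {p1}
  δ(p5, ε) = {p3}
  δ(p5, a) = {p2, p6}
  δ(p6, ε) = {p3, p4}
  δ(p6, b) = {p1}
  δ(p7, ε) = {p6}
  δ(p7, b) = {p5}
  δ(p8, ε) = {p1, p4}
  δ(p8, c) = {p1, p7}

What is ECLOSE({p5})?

{p2, p3, p4, p5, p6, p7}

Start with {p5}.
From p5 via ε: add p3.
From p3 via ε: add p2, p7.
From p7 via ε: add p6.
From p6 via ε: add p4.
No new states can be added; the closed set is {p2, p3, p4, p5, p6, p7}.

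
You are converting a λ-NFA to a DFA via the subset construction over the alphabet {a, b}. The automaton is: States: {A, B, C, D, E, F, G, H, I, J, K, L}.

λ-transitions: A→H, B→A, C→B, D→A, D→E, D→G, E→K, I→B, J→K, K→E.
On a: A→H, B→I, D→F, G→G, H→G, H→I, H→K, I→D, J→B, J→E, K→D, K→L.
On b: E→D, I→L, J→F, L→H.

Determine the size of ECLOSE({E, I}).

Start with {E, I}.
From E via λ: add K.
From I via λ: add B.
From B via λ: add A.
From A via λ: add H.
λ-closure = {A, B, E, H, I, K}, which has 6 states.

6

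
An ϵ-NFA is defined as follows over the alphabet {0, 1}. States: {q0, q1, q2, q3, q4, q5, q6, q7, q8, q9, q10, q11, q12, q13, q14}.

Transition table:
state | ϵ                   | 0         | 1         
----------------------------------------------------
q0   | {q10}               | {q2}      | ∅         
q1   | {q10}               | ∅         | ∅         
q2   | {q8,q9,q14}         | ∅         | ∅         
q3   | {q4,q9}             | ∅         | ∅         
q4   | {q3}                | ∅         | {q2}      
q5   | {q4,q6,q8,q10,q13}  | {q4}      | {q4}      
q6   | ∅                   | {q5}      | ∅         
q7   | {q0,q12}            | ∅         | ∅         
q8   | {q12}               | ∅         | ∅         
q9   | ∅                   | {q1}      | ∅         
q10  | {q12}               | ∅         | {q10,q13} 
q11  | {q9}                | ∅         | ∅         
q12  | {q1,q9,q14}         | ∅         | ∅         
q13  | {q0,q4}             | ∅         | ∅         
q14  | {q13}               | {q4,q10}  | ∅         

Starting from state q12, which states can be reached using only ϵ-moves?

{q0, q1, q3, q4, q9, q10, q12, q13, q14}

Start with {q12}.
From q12 via ϵ: add q1, q9, q14.
From q1 via ϵ: add q10.
From q14 via ϵ: add q13.
From q13 via ϵ: add q0, q4.
From q4 via ϵ: add q3.
No new states can be added; the closed set is {q0, q1, q3, q4, q9, q10, q12, q13, q14}.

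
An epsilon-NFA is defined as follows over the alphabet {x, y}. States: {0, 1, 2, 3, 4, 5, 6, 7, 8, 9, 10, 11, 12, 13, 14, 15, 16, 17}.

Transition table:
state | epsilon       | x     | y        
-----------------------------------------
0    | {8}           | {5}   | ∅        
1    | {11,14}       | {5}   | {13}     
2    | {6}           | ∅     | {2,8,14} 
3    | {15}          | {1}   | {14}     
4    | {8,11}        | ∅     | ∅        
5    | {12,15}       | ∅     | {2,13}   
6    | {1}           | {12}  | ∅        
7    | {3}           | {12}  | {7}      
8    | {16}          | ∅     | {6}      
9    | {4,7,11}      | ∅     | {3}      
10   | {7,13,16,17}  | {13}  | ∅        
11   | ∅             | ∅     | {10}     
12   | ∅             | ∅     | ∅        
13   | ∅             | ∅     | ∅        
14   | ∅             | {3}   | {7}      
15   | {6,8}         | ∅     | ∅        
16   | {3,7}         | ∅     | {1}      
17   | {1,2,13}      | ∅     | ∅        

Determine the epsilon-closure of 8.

{1, 3, 6, 7, 8, 11, 14, 15, 16}

Start with {8}.
From 8 via epsilon: add 16.
From 16 via epsilon: add 3, 7.
From 3 via epsilon: add 15.
From 15 via epsilon: add 6.
From 6 via epsilon: add 1.
From 1 via epsilon: add 11, 14.
No new states can be added; the closed set is {1, 3, 6, 7, 8, 11, 14, 15, 16}.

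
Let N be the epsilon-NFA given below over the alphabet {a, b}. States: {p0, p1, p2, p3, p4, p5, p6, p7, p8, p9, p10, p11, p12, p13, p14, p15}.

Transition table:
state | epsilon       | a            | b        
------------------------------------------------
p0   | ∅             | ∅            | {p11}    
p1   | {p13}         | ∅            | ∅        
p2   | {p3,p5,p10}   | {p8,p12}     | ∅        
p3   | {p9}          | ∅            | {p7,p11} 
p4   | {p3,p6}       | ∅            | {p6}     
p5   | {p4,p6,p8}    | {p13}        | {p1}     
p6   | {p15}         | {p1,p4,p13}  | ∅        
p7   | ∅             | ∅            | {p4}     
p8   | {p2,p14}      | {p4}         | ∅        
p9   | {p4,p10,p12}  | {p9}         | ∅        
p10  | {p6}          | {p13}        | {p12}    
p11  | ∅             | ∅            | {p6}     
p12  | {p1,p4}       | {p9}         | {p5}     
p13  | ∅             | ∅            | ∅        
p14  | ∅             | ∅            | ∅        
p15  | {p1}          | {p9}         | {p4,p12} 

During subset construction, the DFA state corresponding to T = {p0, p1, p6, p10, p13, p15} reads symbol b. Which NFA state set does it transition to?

{p1, p3, p4, p6, p9, p10, p11, p12, p13, p15}

p0 on b → {p11}.
p10 on b → {p12}.
p15 on b → {p4, p12}.
No b-transition from p1, p6, p13.
Union after reading b: {p4, p11, p12}.
Now take the epsilon-closure:
From p4 via epsilon: add p3, p6.
From p12 via epsilon: add p1.
From p1 via epsilon: add p13.
From p3 via epsilon: add p9.
From p6 via epsilon: add p15.
From p9 via epsilon: add p10.
No new states can be added; the closed set is {p1, p3, p4, p6, p9, p10, p11, p12, p13, p15}.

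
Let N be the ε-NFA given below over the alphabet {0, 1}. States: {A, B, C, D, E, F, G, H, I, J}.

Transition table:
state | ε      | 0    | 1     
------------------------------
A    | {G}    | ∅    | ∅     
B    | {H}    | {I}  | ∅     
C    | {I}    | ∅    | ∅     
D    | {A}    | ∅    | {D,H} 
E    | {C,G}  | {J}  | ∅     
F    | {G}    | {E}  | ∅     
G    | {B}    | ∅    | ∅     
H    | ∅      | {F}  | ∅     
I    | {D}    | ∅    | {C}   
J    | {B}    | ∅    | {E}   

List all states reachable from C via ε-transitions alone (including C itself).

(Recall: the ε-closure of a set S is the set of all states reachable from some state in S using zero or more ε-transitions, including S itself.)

Start with {C}.
From C via ε: add I.
From I via ε: add D.
From D via ε: add A.
From A via ε: add G.
From G via ε: add B.
From B via ε: add H.
No new states can be added; the closed set is {A, B, C, D, G, H, I}.

{A, B, C, D, G, H, I}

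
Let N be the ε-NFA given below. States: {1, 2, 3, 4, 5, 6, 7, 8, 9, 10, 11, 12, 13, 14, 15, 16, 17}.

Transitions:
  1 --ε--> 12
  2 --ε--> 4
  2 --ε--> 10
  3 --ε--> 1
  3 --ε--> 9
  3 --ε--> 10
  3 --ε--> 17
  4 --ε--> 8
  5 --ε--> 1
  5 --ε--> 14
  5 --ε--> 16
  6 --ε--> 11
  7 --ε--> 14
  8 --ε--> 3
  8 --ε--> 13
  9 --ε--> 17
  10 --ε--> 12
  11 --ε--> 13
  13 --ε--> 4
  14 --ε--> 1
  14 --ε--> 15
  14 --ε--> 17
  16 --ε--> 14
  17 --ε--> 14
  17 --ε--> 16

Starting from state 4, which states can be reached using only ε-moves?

Start with {4}.
From 4 via ε: add 8.
From 8 via ε: add 3, 13.
From 3 via ε: add 1, 9, 10, 17.
From 1 via ε: add 12.
From 17 via ε: add 14, 16.
From 14 via ε: add 15.
No new states can be added; the closed set is {1, 3, 4, 8, 9, 10, 12, 13, 14, 15, 16, 17}.

{1, 3, 4, 8, 9, 10, 12, 13, 14, 15, 16, 17}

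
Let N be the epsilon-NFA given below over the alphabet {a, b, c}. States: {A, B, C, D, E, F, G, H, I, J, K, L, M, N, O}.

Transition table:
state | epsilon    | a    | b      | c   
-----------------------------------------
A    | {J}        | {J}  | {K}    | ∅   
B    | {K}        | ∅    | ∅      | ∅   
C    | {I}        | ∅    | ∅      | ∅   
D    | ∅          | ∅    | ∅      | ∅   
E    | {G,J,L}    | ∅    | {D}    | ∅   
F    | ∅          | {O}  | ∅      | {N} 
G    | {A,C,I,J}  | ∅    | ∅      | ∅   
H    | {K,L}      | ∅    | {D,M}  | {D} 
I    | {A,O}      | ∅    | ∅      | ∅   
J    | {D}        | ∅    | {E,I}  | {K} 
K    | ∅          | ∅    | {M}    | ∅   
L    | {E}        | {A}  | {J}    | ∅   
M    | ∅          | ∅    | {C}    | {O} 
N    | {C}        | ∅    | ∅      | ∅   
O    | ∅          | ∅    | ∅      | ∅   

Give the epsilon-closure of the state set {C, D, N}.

{A, C, D, I, J, N, O}

Start with {C, D, N}.
From C via epsilon: add I.
From I via epsilon: add A, O.
From A via epsilon: add J.
No new states can be added; the closed set is {A, C, D, I, J, N, O}.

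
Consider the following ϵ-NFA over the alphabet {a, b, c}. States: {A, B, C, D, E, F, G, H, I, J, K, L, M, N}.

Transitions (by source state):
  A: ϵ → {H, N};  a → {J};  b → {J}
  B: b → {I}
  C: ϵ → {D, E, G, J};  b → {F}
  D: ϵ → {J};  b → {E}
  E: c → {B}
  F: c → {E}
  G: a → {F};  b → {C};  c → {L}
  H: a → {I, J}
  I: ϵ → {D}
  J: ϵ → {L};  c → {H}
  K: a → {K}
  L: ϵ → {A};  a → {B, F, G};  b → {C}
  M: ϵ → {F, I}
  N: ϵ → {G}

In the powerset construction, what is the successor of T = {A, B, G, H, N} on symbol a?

{A, D, F, G, H, I, J, L, N}

A on a → {J}.
G on a → {F}.
H on a → {I, J}.
No a-transition from B, N.
Union after reading a: {F, I, J}.
Now take the ϵ-closure:
From I via ϵ: add D.
From J via ϵ: add L.
From L via ϵ: add A.
From A via ϵ: add H, N.
From N via ϵ: add G.
No new states can be added; the closed set is {A, D, F, G, H, I, J, L, N}.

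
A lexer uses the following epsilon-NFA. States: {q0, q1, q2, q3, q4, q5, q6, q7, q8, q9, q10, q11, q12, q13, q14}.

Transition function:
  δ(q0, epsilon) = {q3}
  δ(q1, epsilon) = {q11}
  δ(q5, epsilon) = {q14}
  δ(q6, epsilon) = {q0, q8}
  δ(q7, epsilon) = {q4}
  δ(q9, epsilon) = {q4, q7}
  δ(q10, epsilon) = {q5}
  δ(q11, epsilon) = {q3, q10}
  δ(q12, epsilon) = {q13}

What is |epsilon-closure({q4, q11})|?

Start with {q4, q11}.
From q11 via epsilon: add q3, q10.
From q10 via epsilon: add q5.
From q5 via epsilon: add q14.
epsilon-closure = {q3, q4, q5, q10, q11, q14}, which has 6 states.

6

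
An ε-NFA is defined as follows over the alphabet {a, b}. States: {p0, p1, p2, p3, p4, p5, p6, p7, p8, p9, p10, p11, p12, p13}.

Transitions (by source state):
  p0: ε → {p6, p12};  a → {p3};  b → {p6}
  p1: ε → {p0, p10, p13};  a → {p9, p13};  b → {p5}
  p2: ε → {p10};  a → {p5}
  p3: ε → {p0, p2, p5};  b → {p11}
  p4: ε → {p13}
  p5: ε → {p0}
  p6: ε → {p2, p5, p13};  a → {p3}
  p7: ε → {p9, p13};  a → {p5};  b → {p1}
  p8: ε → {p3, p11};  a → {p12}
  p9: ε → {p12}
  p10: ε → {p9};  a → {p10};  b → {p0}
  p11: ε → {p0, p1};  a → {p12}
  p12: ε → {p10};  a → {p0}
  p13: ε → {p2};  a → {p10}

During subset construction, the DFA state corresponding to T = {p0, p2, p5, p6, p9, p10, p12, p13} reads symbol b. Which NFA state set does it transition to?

p0 on b → {p6}.
p10 on b → {p0}.
No b-transition from p2, p5, p6, p9, p12, p13.
Union after reading b: {p0, p6}.
Now take the ε-closure:
From p0 via ε: add p12.
From p6 via ε: add p2, p5, p13.
From p2 via ε: add p10.
From p10 via ε: add p9.
No new states can be added; the closed set is {p0, p2, p5, p6, p9, p10, p12, p13}.

{p0, p2, p5, p6, p9, p10, p12, p13}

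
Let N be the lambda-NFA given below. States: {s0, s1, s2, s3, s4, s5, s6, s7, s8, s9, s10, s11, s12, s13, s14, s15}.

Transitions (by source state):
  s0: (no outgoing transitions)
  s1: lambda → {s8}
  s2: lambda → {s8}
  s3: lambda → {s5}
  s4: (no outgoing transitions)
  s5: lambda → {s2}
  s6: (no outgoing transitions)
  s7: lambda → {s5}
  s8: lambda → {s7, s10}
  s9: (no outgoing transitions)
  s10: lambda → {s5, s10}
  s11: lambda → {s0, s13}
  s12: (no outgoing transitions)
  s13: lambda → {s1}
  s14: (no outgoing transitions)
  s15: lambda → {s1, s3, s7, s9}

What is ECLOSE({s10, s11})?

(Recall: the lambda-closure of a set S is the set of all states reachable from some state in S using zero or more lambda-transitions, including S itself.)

{s0, s1, s2, s5, s7, s8, s10, s11, s13}

Start with {s10, s11}.
From s10 via lambda: add s5.
From s11 via lambda: add s0, s13.
From s5 via lambda: add s2.
From s13 via lambda: add s1.
From s1 via lambda: add s8.
From s8 via lambda: add s7.
No new states can be added; the closed set is {s0, s1, s2, s5, s7, s8, s10, s11, s13}.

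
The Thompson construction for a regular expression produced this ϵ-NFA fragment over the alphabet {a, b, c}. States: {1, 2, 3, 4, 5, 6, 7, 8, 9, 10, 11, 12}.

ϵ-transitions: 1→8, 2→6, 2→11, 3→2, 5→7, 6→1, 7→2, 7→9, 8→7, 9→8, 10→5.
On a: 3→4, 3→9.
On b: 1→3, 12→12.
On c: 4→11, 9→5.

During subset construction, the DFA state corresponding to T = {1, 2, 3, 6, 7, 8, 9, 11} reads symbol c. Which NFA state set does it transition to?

9 on c → {5}.
No c-transition from 1, 2, 3, 6, 7, 8, 11.
Union after reading c: {5}.
Now take the ϵ-closure:
From 5 via ϵ: add 7.
From 7 via ϵ: add 2, 9.
From 2 via ϵ: add 6, 11.
From 9 via ϵ: add 8.
From 6 via ϵ: add 1.
No new states can be added; the closed set is {1, 2, 5, 6, 7, 8, 9, 11}.

{1, 2, 5, 6, 7, 8, 9, 11}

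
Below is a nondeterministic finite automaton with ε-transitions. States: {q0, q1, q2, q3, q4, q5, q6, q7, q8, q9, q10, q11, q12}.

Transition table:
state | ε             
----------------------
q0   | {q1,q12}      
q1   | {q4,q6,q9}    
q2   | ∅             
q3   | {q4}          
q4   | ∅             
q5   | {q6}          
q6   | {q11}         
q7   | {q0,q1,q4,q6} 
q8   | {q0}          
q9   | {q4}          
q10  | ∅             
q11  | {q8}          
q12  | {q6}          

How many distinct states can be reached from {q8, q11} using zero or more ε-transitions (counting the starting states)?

8

Start with {q8, q11}.
From q8 via ε: add q0.
From q0 via ε: add q1, q12.
From q1 via ε: add q4, q6, q9.
ε-closure = {q0, q1, q4, q6, q8, q9, q11, q12}, which has 8 states.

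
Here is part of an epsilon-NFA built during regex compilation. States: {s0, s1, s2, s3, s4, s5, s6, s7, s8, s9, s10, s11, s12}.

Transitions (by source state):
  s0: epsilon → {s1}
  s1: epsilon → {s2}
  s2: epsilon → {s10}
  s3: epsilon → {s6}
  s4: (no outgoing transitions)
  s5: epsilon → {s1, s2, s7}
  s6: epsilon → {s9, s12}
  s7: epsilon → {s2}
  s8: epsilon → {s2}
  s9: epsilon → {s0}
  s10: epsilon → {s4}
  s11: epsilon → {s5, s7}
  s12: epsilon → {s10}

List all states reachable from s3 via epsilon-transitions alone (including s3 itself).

{s0, s1, s2, s3, s4, s6, s9, s10, s12}

Start with {s3}.
From s3 via epsilon: add s6.
From s6 via epsilon: add s9, s12.
From s9 via epsilon: add s0.
From s12 via epsilon: add s10.
From s0 via epsilon: add s1.
From s10 via epsilon: add s4.
From s1 via epsilon: add s2.
No new states can be added; the closed set is {s0, s1, s2, s3, s4, s6, s9, s10, s12}.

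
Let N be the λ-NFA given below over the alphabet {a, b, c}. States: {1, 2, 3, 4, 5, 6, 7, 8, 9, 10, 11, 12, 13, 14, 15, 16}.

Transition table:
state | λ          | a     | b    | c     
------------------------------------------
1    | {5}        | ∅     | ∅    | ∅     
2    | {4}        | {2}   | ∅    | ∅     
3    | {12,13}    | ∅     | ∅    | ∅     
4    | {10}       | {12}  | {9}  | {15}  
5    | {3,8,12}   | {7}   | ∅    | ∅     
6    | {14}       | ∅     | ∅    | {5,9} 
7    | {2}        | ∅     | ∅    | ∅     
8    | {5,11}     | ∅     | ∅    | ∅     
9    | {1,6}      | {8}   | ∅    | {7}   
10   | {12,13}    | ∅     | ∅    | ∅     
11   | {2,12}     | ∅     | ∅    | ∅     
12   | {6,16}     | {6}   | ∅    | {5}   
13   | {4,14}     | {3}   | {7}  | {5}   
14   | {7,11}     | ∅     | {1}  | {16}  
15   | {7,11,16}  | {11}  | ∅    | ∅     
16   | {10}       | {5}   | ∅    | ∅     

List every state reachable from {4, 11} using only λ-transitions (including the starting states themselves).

Start with {4, 11}.
From 4 via λ: add 10.
From 11 via λ: add 2, 12.
From 10 via λ: add 13.
From 12 via λ: add 6, 16.
From 6 via λ: add 14.
From 14 via λ: add 7.
No new states can be added; the closed set is {2, 4, 6, 7, 10, 11, 12, 13, 14, 16}.

{2, 4, 6, 7, 10, 11, 12, 13, 14, 16}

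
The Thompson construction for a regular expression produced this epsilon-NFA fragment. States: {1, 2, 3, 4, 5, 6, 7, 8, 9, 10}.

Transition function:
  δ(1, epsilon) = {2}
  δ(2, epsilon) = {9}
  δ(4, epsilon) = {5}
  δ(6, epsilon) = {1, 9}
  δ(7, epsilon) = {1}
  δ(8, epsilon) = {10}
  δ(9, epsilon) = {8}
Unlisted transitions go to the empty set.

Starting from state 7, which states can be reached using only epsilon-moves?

{1, 2, 7, 8, 9, 10}

Start with {7}.
From 7 via epsilon: add 1.
From 1 via epsilon: add 2.
From 2 via epsilon: add 9.
From 9 via epsilon: add 8.
From 8 via epsilon: add 10.
No new states can be added; the closed set is {1, 2, 7, 8, 9, 10}.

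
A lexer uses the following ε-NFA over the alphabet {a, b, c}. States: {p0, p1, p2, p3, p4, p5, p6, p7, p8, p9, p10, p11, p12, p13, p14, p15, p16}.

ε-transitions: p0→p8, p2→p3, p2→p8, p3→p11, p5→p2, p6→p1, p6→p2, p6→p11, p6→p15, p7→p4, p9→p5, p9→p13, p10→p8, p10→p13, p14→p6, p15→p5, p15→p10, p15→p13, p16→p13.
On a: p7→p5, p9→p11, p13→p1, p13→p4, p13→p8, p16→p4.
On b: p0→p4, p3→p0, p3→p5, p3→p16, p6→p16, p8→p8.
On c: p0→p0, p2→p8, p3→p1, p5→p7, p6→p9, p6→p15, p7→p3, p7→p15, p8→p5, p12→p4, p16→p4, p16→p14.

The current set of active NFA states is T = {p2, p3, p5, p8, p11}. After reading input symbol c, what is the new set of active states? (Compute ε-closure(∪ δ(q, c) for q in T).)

p2 on c → {p8}.
p3 on c → {p1}.
p5 on c → {p7}.
p8 on c → {p5}.
No c-transition from p11.
Union after reading c: {p1, p5, p7, p8}.
Now take the ε-closure:
From p5 via ε: add p2.
From p7 via ε: add p4.
From p2 via ε: add p3.
From p3 via ε: add p11.
No new states can be added; the closed set is {p1, p2, p3, p4, p5, p7, p8, p11}.

{p1, p2, p3, p4, p5, p7, p8, p11}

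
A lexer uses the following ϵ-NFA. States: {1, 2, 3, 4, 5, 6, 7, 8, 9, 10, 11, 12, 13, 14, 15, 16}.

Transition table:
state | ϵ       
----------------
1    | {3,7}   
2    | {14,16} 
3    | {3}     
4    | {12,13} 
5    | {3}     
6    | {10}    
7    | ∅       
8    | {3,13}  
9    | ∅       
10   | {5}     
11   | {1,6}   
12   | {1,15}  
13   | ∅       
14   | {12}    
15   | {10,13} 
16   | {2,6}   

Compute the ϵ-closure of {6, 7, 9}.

{3, 5, 6, 7, 9, 10}

Start with {6, 7, 9}.
From 6 via ϵ: add 10.
From 10 via ϵ: add 5.
From 5 via ϵ: add 3.
No new states can be added; the closed set is {3, 5, 6, 7, 9, 10}.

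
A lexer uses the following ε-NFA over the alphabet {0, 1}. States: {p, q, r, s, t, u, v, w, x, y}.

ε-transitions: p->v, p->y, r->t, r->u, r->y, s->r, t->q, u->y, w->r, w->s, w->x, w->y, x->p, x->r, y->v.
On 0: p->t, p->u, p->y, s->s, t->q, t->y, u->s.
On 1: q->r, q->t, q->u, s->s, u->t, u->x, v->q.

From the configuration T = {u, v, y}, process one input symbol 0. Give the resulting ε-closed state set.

u on 0 → {s}.
No 0-transition from v, y.
Union after reading 0: {s}.
Now take the ε-closure:
From s via ε: add r.
From r via ε: add t, u, y.
From t via ε: add q.
From y via ε: add v.
No new states can be added; the closed set is {q, r, s, t, u, v, y}.

{q, r, s, t, u, v, y}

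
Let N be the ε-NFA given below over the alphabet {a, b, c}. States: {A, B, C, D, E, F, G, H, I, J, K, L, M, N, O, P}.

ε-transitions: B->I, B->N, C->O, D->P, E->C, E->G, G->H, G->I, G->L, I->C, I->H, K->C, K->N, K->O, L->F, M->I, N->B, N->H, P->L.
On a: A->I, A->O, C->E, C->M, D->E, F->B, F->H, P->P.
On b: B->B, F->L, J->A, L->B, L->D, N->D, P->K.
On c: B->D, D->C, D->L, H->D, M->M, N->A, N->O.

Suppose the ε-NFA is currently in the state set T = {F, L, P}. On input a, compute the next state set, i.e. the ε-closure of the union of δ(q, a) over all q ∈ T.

F on a → {B, H}.
P on a → {P}.
No a-transition from L.
Union after reading a: {B, H, P}.
Now take the ε-closure:
From B via ε: add I, N.
From P via ε: add L.
From I via ε: add C.
From L via ε: add F.
From C via ε: add O.
No new states can be added; the closed set is {B, C, F, H, I, L, N, O, P}.

{B, C, F, H, I, L, N, O, P}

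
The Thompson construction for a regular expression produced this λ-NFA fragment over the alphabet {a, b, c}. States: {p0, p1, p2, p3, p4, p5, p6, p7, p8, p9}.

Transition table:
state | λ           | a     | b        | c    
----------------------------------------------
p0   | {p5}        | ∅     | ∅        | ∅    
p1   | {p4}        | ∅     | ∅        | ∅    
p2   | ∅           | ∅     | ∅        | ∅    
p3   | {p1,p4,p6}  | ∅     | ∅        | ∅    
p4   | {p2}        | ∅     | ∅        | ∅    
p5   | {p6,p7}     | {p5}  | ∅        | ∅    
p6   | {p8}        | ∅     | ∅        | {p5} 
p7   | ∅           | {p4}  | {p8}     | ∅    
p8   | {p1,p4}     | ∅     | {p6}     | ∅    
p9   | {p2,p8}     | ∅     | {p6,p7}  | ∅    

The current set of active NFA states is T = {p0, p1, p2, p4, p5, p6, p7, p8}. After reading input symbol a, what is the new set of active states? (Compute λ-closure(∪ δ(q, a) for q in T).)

{p1, p2, p4, p5, p6, p7, p8}

p5 on a → {p5}.
p7 on a → {p4}.
No a-transition from p0, p1, p2, p4, p6, p8.
Union after reading a: {p4, p5}.
Now take the λ-closure:
From p4 via λ: add p2.
From p5 via λ: add p6, p7.
From p6 via λ: add p8.
From p8 via λ: add p1.
No new states can be added; the closed set is {p1, p2, p4, p5, p6, p7, p8}.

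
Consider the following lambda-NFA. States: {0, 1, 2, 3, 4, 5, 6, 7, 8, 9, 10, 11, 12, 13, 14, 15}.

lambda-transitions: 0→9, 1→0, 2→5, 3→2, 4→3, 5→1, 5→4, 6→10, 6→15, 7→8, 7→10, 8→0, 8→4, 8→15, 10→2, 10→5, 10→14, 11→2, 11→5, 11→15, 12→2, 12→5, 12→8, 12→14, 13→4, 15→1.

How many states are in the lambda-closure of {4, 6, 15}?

Start with {4, 6, 15}.
From 4 via lambda: add 3.
From 6 via lambda: add 10.
From 15 via lambda: add 1.
From 1 via lambda: add 0.
From 3 via lambda: add 2.
From 10 via lambda: add 5, 14.
From 0 via lambda: add 9.
lambda-closure = {0, 1, 2, 3, 4, 5, 6, 9, 10, 14, 15}, which has 11 states.

11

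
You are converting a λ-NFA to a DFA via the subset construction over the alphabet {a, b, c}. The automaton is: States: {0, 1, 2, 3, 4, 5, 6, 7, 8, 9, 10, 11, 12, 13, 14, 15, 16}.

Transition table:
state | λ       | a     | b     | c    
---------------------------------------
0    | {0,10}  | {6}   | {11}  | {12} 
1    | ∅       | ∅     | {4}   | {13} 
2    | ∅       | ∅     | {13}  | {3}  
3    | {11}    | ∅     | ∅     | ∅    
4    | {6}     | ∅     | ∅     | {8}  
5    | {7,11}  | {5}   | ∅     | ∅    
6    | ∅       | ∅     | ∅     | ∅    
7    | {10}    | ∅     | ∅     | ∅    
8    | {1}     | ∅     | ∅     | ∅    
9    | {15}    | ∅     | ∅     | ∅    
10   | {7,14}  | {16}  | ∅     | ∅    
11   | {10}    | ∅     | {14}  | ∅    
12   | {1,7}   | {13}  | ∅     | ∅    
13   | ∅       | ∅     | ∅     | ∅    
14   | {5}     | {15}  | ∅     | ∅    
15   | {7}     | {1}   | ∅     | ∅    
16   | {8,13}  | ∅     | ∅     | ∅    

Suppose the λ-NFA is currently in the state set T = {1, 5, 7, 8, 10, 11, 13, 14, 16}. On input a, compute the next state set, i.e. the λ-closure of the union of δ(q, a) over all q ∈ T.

5 on a → {5}.
10 on a → {16}.
14 on a → {15}.
No a-transition from 1, 7, 8, 11, 13, 16.
Union after reading a: {5, 15, 16}.
Now take the λ-closure:
From 5 via λ: add 7, 11.
From 16 via λ: add 8, 13.
From 7 via λ: add 10.
From 8 via λ: add 1.
From 10 via λ: add 14.
No new states can be added; the closed set is {1, 5, 7, 8, 10, 11, 13, 14, 15, 16}.

{1, 5, 7, 8, 10, 11, 13, 14, 15, 16}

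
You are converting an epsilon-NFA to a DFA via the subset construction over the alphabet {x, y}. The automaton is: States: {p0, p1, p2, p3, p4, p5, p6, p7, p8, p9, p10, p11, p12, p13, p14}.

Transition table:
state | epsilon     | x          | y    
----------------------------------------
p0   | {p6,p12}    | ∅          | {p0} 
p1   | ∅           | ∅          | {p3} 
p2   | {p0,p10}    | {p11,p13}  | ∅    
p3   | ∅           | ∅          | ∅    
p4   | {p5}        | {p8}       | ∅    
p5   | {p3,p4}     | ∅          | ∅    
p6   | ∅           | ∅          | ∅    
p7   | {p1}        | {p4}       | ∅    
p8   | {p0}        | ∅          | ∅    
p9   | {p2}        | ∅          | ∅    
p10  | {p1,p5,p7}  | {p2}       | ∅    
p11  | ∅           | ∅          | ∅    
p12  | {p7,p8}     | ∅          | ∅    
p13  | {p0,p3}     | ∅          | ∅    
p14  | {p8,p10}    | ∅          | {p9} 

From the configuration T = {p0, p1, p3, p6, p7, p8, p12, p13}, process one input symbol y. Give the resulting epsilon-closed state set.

p0 on y → {p0}.
p1 on y → {p3}.
No y-transition from p3, p6, p7, p8, p12, p13.
Union after reading y: {p0, p3}.
Now take the epsilon-closure:
From p0 via epsilon: add p6, p12.
From p12 via epsilon: add p7, p8.
From p7 via epsilon: add p1.
No new states can be added; the closed set is {p0, p1, p3, p6, p7, p8, p12}.

{p0, p1, p3, p6, p7, p8, p12}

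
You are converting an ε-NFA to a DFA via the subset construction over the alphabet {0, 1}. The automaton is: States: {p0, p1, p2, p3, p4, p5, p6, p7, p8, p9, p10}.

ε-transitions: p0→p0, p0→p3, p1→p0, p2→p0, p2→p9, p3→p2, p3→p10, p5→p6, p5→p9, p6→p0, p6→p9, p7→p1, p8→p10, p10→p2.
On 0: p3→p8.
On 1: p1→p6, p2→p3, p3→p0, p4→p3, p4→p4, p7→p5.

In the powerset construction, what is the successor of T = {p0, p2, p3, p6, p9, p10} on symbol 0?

{p0, p2, p3, p8, p9, p10}

p3 on 0 → {p8}.
No 0-transition from p0, p2, p6, p9, p10.
Union after reading 0: {p8}.
Now take the ε-closure:
From p8 via ε: add p10.
From p10 via ε: add p2.
From p2 via ε: add p0, p9.
From p0 via ε: add p3.
No new states can be added; the closed set is {p0, p2, p3, p8, p9, p10}.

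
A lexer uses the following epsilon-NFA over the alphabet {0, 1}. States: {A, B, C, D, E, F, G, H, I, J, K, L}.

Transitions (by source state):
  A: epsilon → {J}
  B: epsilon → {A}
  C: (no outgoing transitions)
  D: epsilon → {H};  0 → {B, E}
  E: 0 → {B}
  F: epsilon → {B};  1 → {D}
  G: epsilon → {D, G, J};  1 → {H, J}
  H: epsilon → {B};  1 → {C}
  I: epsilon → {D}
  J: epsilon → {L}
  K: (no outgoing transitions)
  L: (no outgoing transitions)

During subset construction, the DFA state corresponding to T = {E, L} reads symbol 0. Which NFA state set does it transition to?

E on 0 → {B}.
No 0-transition from L.
Union after reading 0: {B}.
Now take the epsilon-closure:
From B via epsilon: add A.
From A via epsilon: add J.
From J via epsilon: add L.
No new states can be added; the closed set is {A, B, J, L}.

{A, B, J, L}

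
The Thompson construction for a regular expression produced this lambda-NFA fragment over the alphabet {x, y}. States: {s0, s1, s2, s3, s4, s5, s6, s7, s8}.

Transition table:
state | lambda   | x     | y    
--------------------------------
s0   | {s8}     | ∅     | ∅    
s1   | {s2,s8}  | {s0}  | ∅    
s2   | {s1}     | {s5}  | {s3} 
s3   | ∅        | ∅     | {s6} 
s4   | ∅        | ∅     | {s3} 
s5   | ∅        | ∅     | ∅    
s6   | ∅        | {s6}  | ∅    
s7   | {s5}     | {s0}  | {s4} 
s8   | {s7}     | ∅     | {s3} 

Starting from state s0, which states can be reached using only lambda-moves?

Start with {s0}.
From s0 via lambda: add s8.
From s8 via lambda: add s7.
From s7 via lambda: add s5.
No new states can be added; the closed set is {s0, s5, s7, s8}.

{s0, s5, s7, s8}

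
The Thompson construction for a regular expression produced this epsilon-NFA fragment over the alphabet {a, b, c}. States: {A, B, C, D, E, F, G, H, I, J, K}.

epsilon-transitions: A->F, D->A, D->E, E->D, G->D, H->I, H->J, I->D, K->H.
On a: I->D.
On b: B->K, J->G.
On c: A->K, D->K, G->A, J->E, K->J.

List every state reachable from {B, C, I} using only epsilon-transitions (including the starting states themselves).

Start with {B, C, I}.
From I via epsilon: add D.
From D via epsilon: add A, E.
From A via epsilon: add F.
No new states can be added; the closed set is {A, B, C, D, E, F, I}.

{A, B, C, D, E, F, I}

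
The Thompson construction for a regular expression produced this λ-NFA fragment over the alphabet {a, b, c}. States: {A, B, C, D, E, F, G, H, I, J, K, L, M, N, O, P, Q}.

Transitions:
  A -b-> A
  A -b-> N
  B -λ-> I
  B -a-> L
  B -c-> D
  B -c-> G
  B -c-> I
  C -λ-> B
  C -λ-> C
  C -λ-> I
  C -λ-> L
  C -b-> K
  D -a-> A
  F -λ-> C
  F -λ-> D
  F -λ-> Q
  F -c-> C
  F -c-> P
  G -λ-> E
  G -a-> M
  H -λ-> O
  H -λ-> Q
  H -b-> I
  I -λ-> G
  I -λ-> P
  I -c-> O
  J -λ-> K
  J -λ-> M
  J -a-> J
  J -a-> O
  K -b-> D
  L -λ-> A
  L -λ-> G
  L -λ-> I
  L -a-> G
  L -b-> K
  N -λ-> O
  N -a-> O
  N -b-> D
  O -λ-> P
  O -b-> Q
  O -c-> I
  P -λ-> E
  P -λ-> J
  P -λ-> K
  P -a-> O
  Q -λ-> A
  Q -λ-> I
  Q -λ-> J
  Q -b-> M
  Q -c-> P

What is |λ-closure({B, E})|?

8

Start with {B, E}.
From B via λ: add I.
From I via λ: add G, P.
From P via λ: add J, K.
From J via λ: add M.
λ-closure = {B, E, G, I, J, K, M, P}, which has 8 states.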